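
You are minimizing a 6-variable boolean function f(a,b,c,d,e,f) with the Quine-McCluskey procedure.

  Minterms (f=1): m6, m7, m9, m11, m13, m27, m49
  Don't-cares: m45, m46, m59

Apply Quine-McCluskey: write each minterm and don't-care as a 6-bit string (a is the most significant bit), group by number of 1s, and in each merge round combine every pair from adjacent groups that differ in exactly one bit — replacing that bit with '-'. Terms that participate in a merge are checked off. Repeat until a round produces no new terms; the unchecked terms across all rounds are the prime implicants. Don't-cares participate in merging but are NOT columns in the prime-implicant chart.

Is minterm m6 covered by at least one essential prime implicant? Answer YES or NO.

[col 0] 000110*, 000111*, 001001*, 001011*, 001101*, 011011*, 101101*, 101110, 110001, 111011*
[col 1] -01101, -11011, 0-1011, 00011-, 001-01, 0010-1
Prime implicants: -01101, -11011, 0-1011, 00011-, 001-01, 0010-1, 101110, 110001
PI chart (minterm → PIs covering it):
  6 | 00011-  (sole → essential)
  7 | 00011-  (sole → essential)
  9 | 001-01,0010-1
  11 | 0-1011,0010-1
  13 | -01101,001-01
  27 | -11011,0-1011
  49 | 110001  (sole → essential)
Essential prime implicants: 00011-, 110001

YES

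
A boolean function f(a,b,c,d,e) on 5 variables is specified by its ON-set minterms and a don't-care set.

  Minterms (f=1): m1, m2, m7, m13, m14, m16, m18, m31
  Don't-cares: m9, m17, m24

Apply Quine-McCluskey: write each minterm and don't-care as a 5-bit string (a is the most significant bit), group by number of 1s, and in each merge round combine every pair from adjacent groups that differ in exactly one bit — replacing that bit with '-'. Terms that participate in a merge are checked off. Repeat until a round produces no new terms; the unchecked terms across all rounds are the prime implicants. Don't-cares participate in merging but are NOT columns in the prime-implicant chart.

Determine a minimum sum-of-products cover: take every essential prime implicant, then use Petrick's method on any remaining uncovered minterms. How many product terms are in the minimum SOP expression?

size-2^0 implicants → 00001(✓)  00010(✓)  00111  01001(✓)  01101(✓)  01110  10000(✓)  10001(✓)  10010(✓)  11000(✓)  11111
size-2^1 implicants → -0001  -0010  0-001  01-01  1-000  100-0  1000-
Unchecked terms (primes): -0001, -0010, 0-001, 00111, 01-01, 01110, 1-000, 100-0, 1000-, 11111
Minterm coverage:
  m1 ⊆ -0001,0-001
  m2 ⊆ -0010 [E]
  m7 ⊆ 00111 [E]
  m13 ⊆ 01-01 [E]
  m14 ⊆ 01110 [E]
  m16 ⊆ 1-000,100-0,1000-
  m18 ⊆ -0010,100-0
  m31 ⊆ 11111 [E]
E = {-0010, 00111, 01-01, 01110, 11111}
Petrick residual → -0001, 1-000
Cover = b'c'd'e + b'c'de' + a'b'cde + a'bd'e + a'bcde' + ac'd'e' + abcde  |cover|=7

7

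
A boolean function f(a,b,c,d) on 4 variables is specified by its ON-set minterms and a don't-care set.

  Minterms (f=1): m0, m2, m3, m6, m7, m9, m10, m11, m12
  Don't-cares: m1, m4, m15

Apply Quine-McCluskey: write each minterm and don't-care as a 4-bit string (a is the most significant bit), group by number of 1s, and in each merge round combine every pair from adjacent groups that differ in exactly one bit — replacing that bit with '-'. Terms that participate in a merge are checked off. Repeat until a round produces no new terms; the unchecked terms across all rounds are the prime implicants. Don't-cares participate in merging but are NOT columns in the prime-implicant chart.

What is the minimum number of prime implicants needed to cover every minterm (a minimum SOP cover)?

5

[col 0] 0000*, 0001*, 0010*, 0011*, 0100*, 0110*, 0111*, 1001*, 1010*, 1011*, 1100*, 1111*
[col 1] -001*, -010*, -011*, -100, -111*, 0-00*, 0-10*, 0-11*, 00-0*, 00-1*, 000-*, 001-*, 01-0*, 011-*, 1-11*, 10-1*, 101-*
[col 2] --11, -0-1, -01-, 0--0, 0-1-, 00--
Prime implicants: --11, -0-1, -01-, -100, 0--0, 0-1-, 00--
PI chart (minterm → PIs covering it):
  0 | 0--0,00--
  2 | -01-,0--0,0-1-,00--
  3 | --11,-0-1,-01-,0-1-,00--
  6 | 0--0,0-1-
  7 | --11,0-1-
  9 | -0-1  (sole → essential)
  10 | -01-  (sole → essential)
  11 | --11,-0-1,-01-
  12 | -100  (sole → essential)
Essential prime implicants: -0-1, -01-, -100
Petrick residual → --11, 0--0
Minimum SOP uses 5 PIs: cd + b'd + b'c + bc'd' + a'd'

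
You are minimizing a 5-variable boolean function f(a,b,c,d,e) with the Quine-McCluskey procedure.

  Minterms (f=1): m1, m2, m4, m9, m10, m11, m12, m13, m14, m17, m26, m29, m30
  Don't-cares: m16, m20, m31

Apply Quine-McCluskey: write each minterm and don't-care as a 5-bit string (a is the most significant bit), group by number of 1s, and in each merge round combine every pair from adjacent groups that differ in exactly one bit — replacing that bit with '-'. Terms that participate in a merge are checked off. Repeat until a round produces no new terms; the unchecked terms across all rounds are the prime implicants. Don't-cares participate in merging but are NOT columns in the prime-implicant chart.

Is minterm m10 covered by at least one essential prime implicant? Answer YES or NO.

Round 0: 00001✓ 00010✓ 00100✓ 01001✓ 01010✓ 01011✓ 01100✓ 01101✓ 01110✓ 10000✓ 10001✓ 10100✓ 11010✓ 11101✓ 11110✓ 11111✓
Round 1: -0001 -0100 -1010✓ -1101 -1110✓ 0-001 0-010 0-100 01-01 01-10✓ 010-1 0101- 011-0 0110- 10-00 1000- 11-10✓ 111-1 1111-
Round 2: -1-10
PIs = {-0001, -0100, -1-10, -1101, 0-001, 0-010, 0-100, 01-01, 010-1, 0101-, 011-0, 0110-, 10-00, 1000-, 111-1, 1111-}
Coverage chart:
  m1: -0001,0-001
  m2: 0-010 ←essential
  m4: -0100,0-100
  m9: 0-001,01-01,010-1
  m10: -1-10,0-010,0101-
  m11: 010-1,0101-
  m12: 0-100,011-0,0110-
  m13: -1101,01-01,0110-
  m14: -1-10,011-0
  m17: -0001,1000-
  m26: -1-10 ←essential
  m29: -1101,111-1
  m30: -1-10,1111-
Essential: -1-10, 0-010

YES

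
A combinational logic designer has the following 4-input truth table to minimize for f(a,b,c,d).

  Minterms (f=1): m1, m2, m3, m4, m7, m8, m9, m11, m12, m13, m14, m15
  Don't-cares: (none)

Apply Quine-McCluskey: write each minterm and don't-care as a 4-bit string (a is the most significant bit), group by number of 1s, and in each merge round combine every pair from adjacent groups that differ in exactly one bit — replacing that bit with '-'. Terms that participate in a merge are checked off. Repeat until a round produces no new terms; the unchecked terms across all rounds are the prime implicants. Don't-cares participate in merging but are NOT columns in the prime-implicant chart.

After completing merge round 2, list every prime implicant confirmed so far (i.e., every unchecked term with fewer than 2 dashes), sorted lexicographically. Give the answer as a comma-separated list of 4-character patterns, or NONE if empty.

-100, 001-

Round 0: 0001✓ 0010✓ 0011✓ 0100✓ 0111✓ 1000✓ 1001✓ 1011✓ 1100✓ 1101✓ 1110✓ 1111✓
Round 1: -001✓ -011✓ -100 -111✓ 0-11✓ 00-1✓ 001- 1-00✓ 1-01✓ 1-11✓ 10-1✓ 100-✓ 11-0✓ 11-1✓ 110-✓ 111-✓
Round 2: --11 -0-1 1--1 1-0- 11--
PIs = {--11, -0-1, -100, 001-, 1--1, 1-0-, 11--}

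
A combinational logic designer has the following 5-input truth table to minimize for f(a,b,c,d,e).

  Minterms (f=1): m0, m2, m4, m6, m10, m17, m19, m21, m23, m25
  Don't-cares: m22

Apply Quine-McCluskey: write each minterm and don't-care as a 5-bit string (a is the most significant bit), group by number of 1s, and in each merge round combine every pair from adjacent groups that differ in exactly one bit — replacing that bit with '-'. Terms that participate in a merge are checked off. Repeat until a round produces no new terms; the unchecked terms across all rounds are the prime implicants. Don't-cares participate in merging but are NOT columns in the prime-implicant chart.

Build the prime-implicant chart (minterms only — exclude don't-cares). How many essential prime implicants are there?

4

size-2^0 implicants → 00000(✓)  00010(✓)  00100(✓)  00110(✓)  01010(✓)  10001(✓)  10011(✓)  10101(✓)  10110(✓)  10111(✓)  11001(✓)
size-2^1 implicants → -0110  0-010  00-00(✓)  00-10(✓)  000-0(✓)  001-0(✓)  1-001  10-01(✓)  10-11(✓)  100-1(✓)  101-1(✓)  1011-
size-2^2 implicants → 00--0  10--1
Unchecked terms (primes): -0110, 0-010, 00--0, 1-001, 10--1, 1011-
Minterm coverage:
  m0 ⊆ 00--0 [E]
  m2 ⊆ 0-010,00--0
  m4 ⊆ 00--0 [E]
  m6 ⊆ -0110,00--0
  m10 ⊆ 0-010 [E]
  m17 ⊆ 1-001,10--1
  m19 ⊆ 10--1 [E]
  m21 ⊆ 10--1 [E]
  m23 ⊆ 10--1,1011-
  m25 ⊆ 1-001 [E]
E = {0-010, 00--0, 1-001, 10--1}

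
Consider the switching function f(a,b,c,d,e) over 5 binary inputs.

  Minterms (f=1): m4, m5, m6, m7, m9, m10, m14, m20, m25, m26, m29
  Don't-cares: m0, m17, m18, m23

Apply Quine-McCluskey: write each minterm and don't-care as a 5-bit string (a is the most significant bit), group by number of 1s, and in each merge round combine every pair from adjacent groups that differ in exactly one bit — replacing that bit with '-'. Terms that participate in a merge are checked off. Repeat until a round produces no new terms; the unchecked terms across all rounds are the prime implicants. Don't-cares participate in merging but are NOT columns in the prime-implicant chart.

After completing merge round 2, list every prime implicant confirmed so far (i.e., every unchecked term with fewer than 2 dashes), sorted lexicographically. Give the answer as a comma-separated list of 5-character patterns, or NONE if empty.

size-2^0 implicants → 00000(✓)  00100(✓)  00101(✓)  00110(✓)  00111(✓)  01001(✓)  01010(✓)  01110(✓)  10001(✓)  10010(✓)  10100(✓)  10111(✓)  11001(✓)  11010(✓)  11101(✓)
size-2^1 implicants → -0100  -0111  -1001  -1010  0-110  00-00  001-0(✓)  001-1(✓)  0010-(✓)  0011-(✓)  01-10  1-001  1-010  11-01
size-2^2 implicants → 001--
Unchecked terms (primes): -0100, -0111, -1001, -1010, 0-110, 00-00, 001--, 01-10, 1-001, 1-010, 11-01

-0100, -0111, -1001, -1010, 0-110, 00-00, 01-10, 1-001, 1-010, 11-01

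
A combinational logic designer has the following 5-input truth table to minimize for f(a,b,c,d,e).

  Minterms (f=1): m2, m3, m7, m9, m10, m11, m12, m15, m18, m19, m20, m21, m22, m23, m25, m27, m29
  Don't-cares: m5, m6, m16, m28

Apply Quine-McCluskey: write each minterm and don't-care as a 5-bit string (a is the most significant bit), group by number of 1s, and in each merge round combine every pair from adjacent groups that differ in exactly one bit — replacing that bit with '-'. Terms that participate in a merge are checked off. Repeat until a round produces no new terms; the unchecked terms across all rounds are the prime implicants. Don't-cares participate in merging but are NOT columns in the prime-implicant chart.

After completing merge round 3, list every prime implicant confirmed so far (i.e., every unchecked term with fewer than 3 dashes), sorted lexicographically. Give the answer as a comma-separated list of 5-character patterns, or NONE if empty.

size-2^0 implicants → 00010(✓)  00011(✓)  00101(✓)  00110(✓)  00111(✓)  01001(✓)  01010(✓)  01011(✓)  01100(✓)  01111(✓)  10000(✓)  10010(✓)  10011(✓)  10100(✓)  10101(✓)  10110(✓)  10111(✓)  11001(✓)  11011(✓)  11100(✓)  11101(✓)
size-2^1 implicants → -0010(✓)  -0011(✓)  -0101(✓)  -0110(✓)  -0111(✓)  -1001(✓)  -1011(✓)  -1100  0-010(✓)  0-011(✓)  0-111(✓)  00-10(✓)  00-11(✓)  0001-(✓)  001-1(✓)  0011-(✓)  01-11(✓)  010-1(✓)  0101-(✓)  1-011(✓)  1-100(✓)  1-101(✓)  10-00(✓)  10-10(✓)  10-11(✓)  100-0(✓)  1001-(✓)  101-0(✓)  101-1(✓)  1010-(✓)  1011-(✓)  11-01  110-1(✓)  1110-(✓)
size-2^2 implicants → --011  -0-10(✓)  -0-11(✓)  -001-(✓)  -01-1  -011-(✓)  -10-1  0--11  0-01-  00-1-(✓)  1-10-  10--0  10-1-(✓)  101--
size-2^3 implicants → -0-1-
Unchecked terms (primes): --011, -0-1-, -01-1, -10-1, -1100, 0--11, 0-01-, 1-10-, 10--0, 101--, 11-01

--011, -01-1, -10-1, -1100, 0--11, 0-01-, 1-10-, 10--0, 101--, 11-01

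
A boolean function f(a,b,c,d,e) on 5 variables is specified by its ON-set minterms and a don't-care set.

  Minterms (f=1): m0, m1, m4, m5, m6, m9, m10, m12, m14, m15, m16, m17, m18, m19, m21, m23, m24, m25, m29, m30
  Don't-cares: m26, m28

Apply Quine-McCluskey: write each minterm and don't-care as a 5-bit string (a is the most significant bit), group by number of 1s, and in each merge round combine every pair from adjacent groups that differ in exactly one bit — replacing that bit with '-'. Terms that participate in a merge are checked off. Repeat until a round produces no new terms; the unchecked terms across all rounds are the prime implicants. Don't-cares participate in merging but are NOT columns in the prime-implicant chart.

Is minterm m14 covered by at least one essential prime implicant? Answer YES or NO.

Round 0: 00000✓ 00001✓ 00100✓ 00101✓ 00110✓ 01001✓ 01010✓ 01100✓ 01110✓ 01111✓ 10000✓ 10001✓ 10010✓ 10011✓ 10101✓ 10111✓ 11000✓ 11001✓ 11010✓ 11100✓ 11101✓ 11110✓
Round 1: -0000✓ -0001✓ -0101✓ -1001✓ -1010✓ -1100✓ -1110✓ 0-001✓ 0-100✓ 0-110✓ 00-00✓ 00-01✓ 0000-✓ 001-0✓ 0010-✓ 01-10✓ 011-0✓ 0111- 1-000✓ 1-001✓ 1-010✓ 1-101✓ 10-01✓ 10-11✓ 100-0✓ 100-1✓ 1000-✓ 1001-✓ 101-1✓ 11-00✓ 11-01✓ 11-10✓ 110-0✓ 1100-✓ 111-0✓ 1110-✓
Round 2: --001 -0-01 -000- -1-10 -11-0 0-1-0 00-0- 1--01 1-0-0 1-00- 10--1 100-- 11--0 11-0-
PIs = {--001, -0-01, -000-, -1-10, -11-0, 0-1-0, 00-0-, 0111-, 1--01, 1-0-0, 1-00-, 10--1, 100--, 11--0, 11-0-}
Coverage chart:
  m0: -000-,00-0-
  m1: --001,-0-01,-000-,00-0-
  m4: 0-1-0,00-0-
  m5: -0-01,00-0-
  m6: 0-1-0 ←essential
  m9: --001 ←essential
  m10: -1-10 ←essential
  m12: -11-0,0-1-0
  m14: -1-10,-11-0,0-1-0,0111-
  m15: 0111- ←essential
  m16: -000-,1-0-0,1-00-,100--
  m17: --001,-0-01,-000-,1--01,1-00-,10--1,100--
  m18: 1-0-0,100--
  m19: 10--1,100--
  m21: -0-01,1--01,10--1
  m23: 10--1 ←essential
  m24: 1-0-0,1-00-,11--0,11-0-
  m25: --001,1--01,1-00-,11-0-
  m29: 1--01,11-0-
  m30: -1-10,-11-0,11--0
Essential: --001, -1-10, 0-1-0, 0111-, 10--1

YES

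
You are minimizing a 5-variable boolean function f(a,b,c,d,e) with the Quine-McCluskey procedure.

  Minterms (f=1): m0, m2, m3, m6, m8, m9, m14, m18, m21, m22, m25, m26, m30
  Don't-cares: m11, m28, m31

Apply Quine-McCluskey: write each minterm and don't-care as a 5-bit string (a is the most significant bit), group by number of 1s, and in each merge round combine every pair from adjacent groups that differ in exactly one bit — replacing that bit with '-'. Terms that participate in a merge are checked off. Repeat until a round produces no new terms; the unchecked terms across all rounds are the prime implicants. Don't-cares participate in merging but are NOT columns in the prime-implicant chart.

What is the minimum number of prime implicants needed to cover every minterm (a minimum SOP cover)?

6

size-2^0 implicants → 00000(✓)  00010(✓)  00011(✓)  00110(✓)  01000(✓)  01001(✓)  01011(✓)  01110(✓)  10010(✓)  10101  10110(✓)  11001(✓)  11010(✓)  11100(✓)  11110(✓)  11111(✓)
size-2^1 implicants → -0010(✓)  -0110(✓)  -1001  -1110(✓)  0-000  0-011  0-110(✓)  00-10(✓)  000-0  0001-  010-1  0100-  1-010(✓)  1-110(✓)  10-10(✓)  11-10(✓)  111-0  1111-
size-2^2 implicants → --110  -0-10  1--10
Unchecked terms (primes): --110, -0-10, -1001, 0-000, 0-011, 000-0, 0001-, 010-1, 0100-, 1--10, 10101, 111-0, 1111-
Minterm coverage:
  m0 ⊆ 0-000,000-0
  m2 ⊆ -0-10,000-0,0001-
  m3 ⊆ 0-011,0001-
  m6 ⊆ --110,-0-10
  m8 ⊆ 0-000,0100-
  m9 ⊆ -1001,010-1,0100-
  m14 ⊆ --110 [E]
  m18 ⊆ -0-10,1--10
  m21 ⊆ 10101 [E]
  m22 ⊆ --110,-0-10,1--10
  m25 ⊆ -1001 [E]
  m26 ⊆ 1--10 [E]
  m30 ⊆ --110,1--10,111-0,1111-
E = {--110, -1001, 1--10, 10101}
Petrick residual → 0-000, 0001-
Cover = cde' + bc'd'e + a'c'd'e' + a'b'c'd + ade' + ab'cd'e  |cover|=6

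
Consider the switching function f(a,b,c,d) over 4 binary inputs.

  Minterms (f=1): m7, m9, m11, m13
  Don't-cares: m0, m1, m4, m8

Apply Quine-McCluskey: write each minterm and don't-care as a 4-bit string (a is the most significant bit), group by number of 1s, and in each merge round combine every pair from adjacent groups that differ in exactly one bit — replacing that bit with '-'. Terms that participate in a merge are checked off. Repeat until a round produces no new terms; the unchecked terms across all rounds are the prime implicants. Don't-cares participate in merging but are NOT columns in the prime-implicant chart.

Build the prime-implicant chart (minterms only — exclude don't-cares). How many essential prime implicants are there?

Round 0: 0000✓ 0001✓ 0100✓ 0111 1000✓ 1001✓ 1011✓ 1101✓
Round 1: -000✓ -001✓ 0-00 000-✓ 1-01 10-1 100-✓
Round 2: -00-
PIs = {-00-, 0-00, 0111, 1-01, 10-1}
Coverage chart:
  m7: 0111 ←essential
  m9: -00-,1-01,10-1
  m11: 10-1 ←essential
  m13: 1-01 ←essential
Essential: 0111, 1-01, 10-1

3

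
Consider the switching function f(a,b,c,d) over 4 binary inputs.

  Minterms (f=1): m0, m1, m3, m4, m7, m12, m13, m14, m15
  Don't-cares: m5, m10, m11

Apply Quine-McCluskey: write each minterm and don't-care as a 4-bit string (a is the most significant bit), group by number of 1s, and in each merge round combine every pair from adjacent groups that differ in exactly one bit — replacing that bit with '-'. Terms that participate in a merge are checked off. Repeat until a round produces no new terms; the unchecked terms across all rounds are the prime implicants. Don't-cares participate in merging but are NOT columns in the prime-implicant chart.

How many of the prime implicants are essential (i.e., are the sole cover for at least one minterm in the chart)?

[col 0] 0000*, 0001*, 0011*, 0100*, 0101*, 0111*, 1010*, 1011*, 1100*, 1101*, 1110*, 1111*
[col 1] -011*, -100*, -101*, -111*, 0-00*, 0-01*, 0-11*, 00-1*, 000-*, 01-1*, 010-*, 1-10*, 1-11*, 101-*, 11-0*, 11-1*, 110-*, 111-*
[col 2] --11, -1-1, -10-, 0--1, 0-0-, 1-1-, 11--
Prime implicants: --11, -1-1, -10-, 0--1, 0-0-, 1-1-, 11--
PI chart (minterm → PIs covering it):
  0 | 0-0-  (sole → essential)
  1 | 0--1,0-0-
  3 | --11,0--1
  4 | -10-,0-0-
  7 | --11,-1-1,0--1
  12 | -10-,11--
  13 | -1-1,-10-,11--
  14 | 1-1-,11--
  15 | --11,-1-1,1-1-,11--
Essential prime implicants: 0-0-

1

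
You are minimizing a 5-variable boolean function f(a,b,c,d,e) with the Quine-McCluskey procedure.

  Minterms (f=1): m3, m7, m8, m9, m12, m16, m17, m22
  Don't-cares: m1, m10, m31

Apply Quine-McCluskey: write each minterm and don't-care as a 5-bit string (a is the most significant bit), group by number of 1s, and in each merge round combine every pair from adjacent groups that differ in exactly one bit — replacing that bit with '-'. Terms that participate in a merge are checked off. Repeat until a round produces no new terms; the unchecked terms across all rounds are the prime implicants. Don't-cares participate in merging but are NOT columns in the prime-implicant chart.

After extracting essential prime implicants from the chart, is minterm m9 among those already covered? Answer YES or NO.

size-2^0 implicants → 00001(✓)  00011(✓)  00111(✓)  01000(✓)  01001(✓)  01010(✓)  01100(✓)  10000(✓)  10001(✓)  10110  11111
size-2^1 implicants → -0001  0-001  00-11  000-1  01-00  010-0  0100-  1000-
Unchecked terms (primes): -0001, 0-001, 00-11, 000-1, 01-00, 010-0, 0100-, 1000-, 10110, 11111
Minterm coverage:
  m3 ⊆ 00-11,000-1
  m7 ⊆ 00-11 [E]
  m8 ⊆ 01-00,010-0,0100-
  m9 ⊆ 0-001,0100-
  m12 ⊆ 01-00 [E]
  m16 ⊆ 1000- [E]
  m17 ⊆ -0001,1000-
  m22 ⊆ 10110 [E]
E = {00-11, 01-00, 1000-, 10110}

NO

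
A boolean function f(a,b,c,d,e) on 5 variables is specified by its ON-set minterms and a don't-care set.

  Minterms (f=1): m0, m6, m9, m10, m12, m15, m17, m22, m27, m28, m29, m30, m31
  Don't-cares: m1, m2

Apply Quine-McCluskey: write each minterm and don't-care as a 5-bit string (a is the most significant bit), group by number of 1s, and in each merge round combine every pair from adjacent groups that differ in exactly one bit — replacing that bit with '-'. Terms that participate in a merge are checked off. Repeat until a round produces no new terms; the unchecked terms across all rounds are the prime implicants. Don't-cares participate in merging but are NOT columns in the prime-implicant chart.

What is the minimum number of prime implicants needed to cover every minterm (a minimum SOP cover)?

[col 0] 00000*, 00001*, 00010*, 00110*, 01001*, 01010*, 01100*, 01111*, 10001*, 10110*, 11011*, 11100*, 11101*, 11110*, 11111*
[col 1] -0001, -0110, -1100, -1111, 0-001, 0-010, 00-10, 000-0, 0000-, 1-110, 11-11, 111-0*, 111-1*, 1110-*, 1111-*
[col 2] 111--
Prime implicants: -0001, -0110, -1100, -1111, 0-001, 0-010, 00-10, 000-0, 0000-, 1-110, 11-11, 111--
PI chart (minterm → PIs covering it):
  0 | 000-0,0000-
  6 | -0110,00-10
  9 | 0-001  (sole → essential)
  10 | 0-010  (sole → essential)
  12 | -1100  (sole → essential)
  15 | -1111  (sole → essential)
  17 | -0001  (sole → essential)
  22 | -0110,1-110
  27 | 11-11  (sole → essential)
  28 | -1100,111--
  29 | 111--  (sole → essential)
  30 | 1-110,111--
  31 | -1111,11-11,111--
Essential prime implicants: -0001, -1100, -1111, 0-001, 0-010, 11-11, 111--
Petrick residual → -0110, 000-0
Minimum SOP uses 9 PIs: b'c'd'e + b'cde' + bcd'e' + bcde + a'c'd'e + a'c'de' + a'b'c'e' + abde + abc

9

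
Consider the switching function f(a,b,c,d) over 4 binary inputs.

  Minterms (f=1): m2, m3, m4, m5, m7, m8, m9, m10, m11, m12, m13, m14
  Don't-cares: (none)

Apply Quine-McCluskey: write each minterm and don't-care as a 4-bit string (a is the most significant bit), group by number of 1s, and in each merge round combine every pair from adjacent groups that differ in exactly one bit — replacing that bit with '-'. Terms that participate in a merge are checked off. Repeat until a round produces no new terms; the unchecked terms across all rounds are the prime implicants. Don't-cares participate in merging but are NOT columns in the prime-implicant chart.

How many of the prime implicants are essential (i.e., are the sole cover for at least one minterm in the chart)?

3

Round 0: 0010✓ 0011✓ 0100✓ 0101✓ 0111✓ 1000✓ 1001✓ 1010✓ 1011✓ 1100✓ 1101✓ 1110✓
Round 1: -010✓ -011✓ -100✓ -101✓ 0-11 001-✓ 01-1 010-✓ 1-00✓ 1-01✓ 1-10✓ 10-0✓ 10-1✓ 100-✓ 101-✓ 11-0✓ 110-✓
Round 2: -01- -10- 1--0 1-0- 10--
PIs = {-01-, -10-, 0-11, 01-1, 1--0, 1-0-, 10--}
Coverage chart:
  m2: -01- ←essential
  m3: -01-,0-11
  m4: -10- ←essential
  m5: -10-,01-1
  m7: 0-11,01-1
  m8: 1--0,1-0-,10--
  m9: 1-0-,10--
  m10: -01-,1--0,10--
  m11: -01-,10--
  m12: -10-,1--0,1-0-
  m13: -10-,1-0-
  m14: 1--0 ←essential
Essential: -01-, -10-, 1--0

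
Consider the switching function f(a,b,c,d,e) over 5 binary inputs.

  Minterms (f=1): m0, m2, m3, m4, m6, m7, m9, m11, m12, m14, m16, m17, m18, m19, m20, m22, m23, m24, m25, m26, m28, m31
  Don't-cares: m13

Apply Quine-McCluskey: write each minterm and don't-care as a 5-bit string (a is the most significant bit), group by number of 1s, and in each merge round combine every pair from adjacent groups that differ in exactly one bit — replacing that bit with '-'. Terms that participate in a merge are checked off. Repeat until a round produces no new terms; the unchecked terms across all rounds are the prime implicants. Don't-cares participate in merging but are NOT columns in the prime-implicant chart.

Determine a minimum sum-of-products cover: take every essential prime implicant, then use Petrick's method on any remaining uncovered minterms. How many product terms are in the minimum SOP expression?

Round 0: 00000✓ 00010✓ 00011✓ 00100✓ 00110✓ 00111✓ 01001✓ 01011✓ 01100✓ 01101✓ 01110✓ 10000✓ 10001✓ 10010✓ 10011✓ 10100✓ 10110✓ 10111✓ 11000✓ 11001✓ 11010✓ 11100✓ 11111✓
Round 1: -0000✓ -0010✓ -0011✓ -0100✓ -0110✓ -0111✓ -1001 -1100✓ 0-011 0-100✓ 0-110✓ 00-00✓ 00-10✓ 00-11✓ 000-0✓ 0001-✓ 001-0✓ 0011-✓ 01-01 010-1 011-0✓ 0110- 1-000✓ 1-001✓ 1-010✓ 1-100✓ 1-111 10-00✓ 10-10✓ 10-11✓ 100-0✓ 100-1✓ 1000-✓ 1001-✓ 101-0✓ 1011-✓ 11-00✓ 110-0✓ 1100-✓
Round 2: --100 -0-00✓ -0-10✓ -0-11✓ -00-0✓ -001-✓ -01-0✓ -011-✓ 0-1-0 00--0✓ 00-1-✓ 1--00 1-0-0 1-00- 10--0✓ 10-1-✓ 100--
Round 3: -0--0 -0-1-
PIs = {--100, -0--0, -0-1-, -1001, 0-011, 0-1-0, 01-01, 010-1, 0110-, 1--00, 1-0-0, 1-00-, 1-111, 100--}
Coverage chart:
  m0: -0--0 ←essential
  m2: -0--0,-0-1-
  m3: -0-1-,0-011
  m4: --100,-0--0,0-1-0
  m6: -0--0,-0-1-,0-1-0
  m7: -0-1- ←essential
  m9: -1001,01-01,010-1
  m11: 0-011,010-1
  m12: --100,0-1-0,0110-
  m14: 0-1-0 ←essential
  m16: -0--0,1--00,1-0-0,1-00-,100--
  m17: 1-00-,100--
  m18: -0--0,-0-1-,1-0-0,100--
  m19: -0-1-,100--
  m20: --100,-0--0,1--00
  m22: -0--0,-0-1-
  m23: -0-1-,1-111
  m24: 1--00,1-0-0,1-00-
  m25: -1001,1-00-
  m26: 1-0-0 ←essential
  m28: --100,1--00
  m31: 1-111 ←essential
Essential: -0--0, -0-1-, 0-1-0, 1-0-0, 1-111
Petrick residual → --100, 010-1, 1-00-
Min cover (8 terms): cd'e' + b'e' + b'd + a'ce' + a'bc'e + ac'e' + ac'd' + acde

8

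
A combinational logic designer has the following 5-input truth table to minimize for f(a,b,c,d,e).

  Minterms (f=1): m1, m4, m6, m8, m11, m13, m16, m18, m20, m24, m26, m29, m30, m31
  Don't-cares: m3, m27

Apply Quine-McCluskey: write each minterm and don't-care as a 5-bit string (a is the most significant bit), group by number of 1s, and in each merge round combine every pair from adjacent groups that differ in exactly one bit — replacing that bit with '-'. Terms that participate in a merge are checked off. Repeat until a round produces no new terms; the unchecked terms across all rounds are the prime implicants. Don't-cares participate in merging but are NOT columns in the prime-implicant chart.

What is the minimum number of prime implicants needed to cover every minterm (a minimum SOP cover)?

Round 0: 00001✓ 00011✓ 00100✓ 00110✓ 01000✓ 01011✓ 01101✓ 10000✓ 10010✓ 10100✓ 11000✓ 11010✓ 11011✓ 11101✓ 11110✓ 11111✓
Round 1: -0100 -1000 -1011 -1101 0-011 000-1 001-0 1-000✓ 1-010✓ 10-00 100-0✓ 11-10✓ 11-11✓ 110-0✓ 1101-✓ 111-1 1111-✓
Round 2: 1-0-0 11-1-
PIs = {-0100, -1000, -1011, -1101, 0-011, 000-1, 001-0, 1-0-0, 10-00, 11-1-, 111-1}
Coverage chart:
  m1: 000-1 ←essential
  m4: -0100,001-0
  m6: 001-0 ←essential
  m8: -1000 ←essential
  m11: -1011,0-011
  m13: -1101 ←essential
  m16: 1-0-0,10-00
  m18: 1-0-0 ←essential
  m20: -0100,10-00
  m24: -1000,1-0-0
  m26: 1-0-0,11-1-
  m29: -1101,111-1
  m30: 11-1- ←essential
  m31: 11-1-,111-1
Essential: -1000, -1101, 000-1, 001-0, 1-0-0, 11-1-
Petrick residual → -0100, -1011
Min cover (8 terms): b'cd'e' + bc'd'e' + bc'de + bcd'e + a'b'c'e + a'b'ce' + ac'e' + abd

8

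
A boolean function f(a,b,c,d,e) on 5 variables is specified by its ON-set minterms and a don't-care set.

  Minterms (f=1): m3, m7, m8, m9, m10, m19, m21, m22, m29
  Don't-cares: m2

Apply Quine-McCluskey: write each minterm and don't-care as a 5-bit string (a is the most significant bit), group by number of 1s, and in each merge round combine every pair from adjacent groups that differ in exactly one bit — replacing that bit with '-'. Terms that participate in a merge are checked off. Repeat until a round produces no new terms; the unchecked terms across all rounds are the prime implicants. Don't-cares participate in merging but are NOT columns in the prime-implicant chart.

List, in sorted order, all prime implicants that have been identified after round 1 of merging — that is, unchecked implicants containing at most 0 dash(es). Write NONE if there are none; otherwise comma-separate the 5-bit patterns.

[col 0] 00010*, 00011*, 00111*, 01000*, 01001*, 01010*, 10011*, 10101*, 10110, 11101*
[col 1] -0011, 0-010, 00-11, 0001-, 010-0, 0100-, 1-101
Prime implicants: -0011, 0-010, 00-11, 0001-, 010-0, 0100-, 1-101, 10110

10110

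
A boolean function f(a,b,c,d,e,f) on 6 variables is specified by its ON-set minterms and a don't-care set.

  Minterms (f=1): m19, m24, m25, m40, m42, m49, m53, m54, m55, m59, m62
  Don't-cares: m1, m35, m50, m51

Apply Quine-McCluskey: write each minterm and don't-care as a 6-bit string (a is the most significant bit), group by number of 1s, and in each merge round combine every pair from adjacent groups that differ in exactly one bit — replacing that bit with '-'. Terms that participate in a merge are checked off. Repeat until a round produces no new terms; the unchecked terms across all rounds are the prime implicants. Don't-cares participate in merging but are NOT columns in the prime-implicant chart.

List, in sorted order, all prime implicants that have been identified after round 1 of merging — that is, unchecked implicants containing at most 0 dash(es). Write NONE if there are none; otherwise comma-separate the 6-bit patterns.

[col 0] 000001, 010011*, 011000*, 011001*, 100011*, 101000*, 101010*, 110001*, 110010*, 110011*, 110101*, 110110*, 110111*, 111011*, 111110*
[col 1] -10011, 01100-, 1-0011, 1010-0, 11-011, 11-110, 110-01*, 110-10*, 110-11*, 1100-1*, 11001-*, 1101-1*, 11011-*
[col 2] 110--1, 110-1-
Prime implicants: -10011, 000001, 01100-, 1-0011, 1010-0, 11-011, 11-110, 110--1, 110-1-

000001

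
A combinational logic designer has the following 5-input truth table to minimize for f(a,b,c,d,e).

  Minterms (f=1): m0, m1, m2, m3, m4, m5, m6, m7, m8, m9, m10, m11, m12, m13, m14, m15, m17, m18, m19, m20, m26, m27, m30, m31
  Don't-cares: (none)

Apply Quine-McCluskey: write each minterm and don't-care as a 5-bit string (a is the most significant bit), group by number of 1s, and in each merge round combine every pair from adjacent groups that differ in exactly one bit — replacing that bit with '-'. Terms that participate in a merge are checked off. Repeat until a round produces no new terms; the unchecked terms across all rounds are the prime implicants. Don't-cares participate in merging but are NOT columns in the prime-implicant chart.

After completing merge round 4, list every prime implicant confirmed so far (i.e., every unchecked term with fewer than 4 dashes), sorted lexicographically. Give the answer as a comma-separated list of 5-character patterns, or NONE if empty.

Round 0: 00000✓ 00001✓ 00010✓ 00011✓ 00100✓ 00101✓ 00110✓ 00111✓ 01000✓ 01001✓ 01010✓ 01011✓ 01100✓ 01101✓ 01110✓ 01111✓ 10001✓ 10010✓ 10011✓ 10100✓ 11010✓ 11011✓ 11110✓ 11111✓
Round 1: -0001✓ -0010✓ -0011✓ -0100 -1010✓ -1011✓ -1110✓ -1111✓ 0-000✓ 0-001✓ 0-010✓ 0-011✓ 0-100✓ 0-101✓ 0-110✓ 0-111✓ 00-00✓ 00-01✓ 00-10✓ 00-11✓ 000-0✓ 000-1✓ 0000-✓ 0001-✓ 001-0✓ 001-1✓ 0010-✓ 0011-✓ 01-00✓ 01-01✓ 01-10✓ 01-11✓ 010-0✓ 010-1✓ 0100-✓ 0101-✓ 011-0✓ 011-1✓ 0110-✓ 0111-✓ 1-010✓ 1-011✓ 100-1✓ 1001-✓ 11-10✓ 11-11✓ 1101-✓ 1111-✓
Round 2: --010✓ --011✓ -00-1 -001-✓ -1-10✓ -1-11✓ -101-✓ -111-✓ 0--00✓ 0--01✓ 0--10✓ 0--11✓ 0-0-0✓ 0-0-1✓ 0-00-✓ 0-01-✓ 0-1-0✓ 0-1-1✓ 0-10-✓ 0-11-✓ 00--0✓ 00--1✓ 00-0-✓ 00-1-✓ 000--✓ 001--✓ 01--0✓ 01--1✓ 01-0-✓ 01-1-✓ 010--✓ 011--✓ 1-01-✓ 11-1-✓
Round 3: --01- -1-1- 0---0✓ 0---1✓ 0--0-✓ 0--1-✓ 0-0--✓ 0-1--✓ 00---✓ 01---✓
Round 4: 0----
PIs = {--01-, -00-1, -0100, -1-1-, 0----}

--01-, -00-1, -0100, -1-1-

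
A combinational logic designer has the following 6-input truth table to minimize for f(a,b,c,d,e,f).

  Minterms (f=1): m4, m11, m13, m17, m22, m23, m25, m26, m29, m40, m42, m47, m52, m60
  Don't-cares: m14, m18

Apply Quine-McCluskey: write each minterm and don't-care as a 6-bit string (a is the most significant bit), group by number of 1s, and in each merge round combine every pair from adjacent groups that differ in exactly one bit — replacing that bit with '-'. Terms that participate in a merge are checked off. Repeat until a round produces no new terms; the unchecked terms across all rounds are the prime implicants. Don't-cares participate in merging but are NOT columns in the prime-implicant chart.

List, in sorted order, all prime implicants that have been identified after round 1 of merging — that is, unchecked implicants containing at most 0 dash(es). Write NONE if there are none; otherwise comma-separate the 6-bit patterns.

size-2^0 implicants → 000100  001011  001101(✓)  001110  010001(✓)  010010(✓)  010110(✓)  010111(✓)  011001(✓)  011010(✓)  011101(✓)  101000(✓)  101010(✓)  101111  110100(✓)  111100(✓)
size-2^1 implicants → 0-1101  01-001  01-010  010-10  01011-  011-01  1010-0  11-100
Unchecked terms (primes): 0-1101, 000100, 001011, 001110, 01-001, 01-010, 010-10, 01011-, 011-01, 1010-0, 101111, 11-100

000100, 001011, 001110, 101111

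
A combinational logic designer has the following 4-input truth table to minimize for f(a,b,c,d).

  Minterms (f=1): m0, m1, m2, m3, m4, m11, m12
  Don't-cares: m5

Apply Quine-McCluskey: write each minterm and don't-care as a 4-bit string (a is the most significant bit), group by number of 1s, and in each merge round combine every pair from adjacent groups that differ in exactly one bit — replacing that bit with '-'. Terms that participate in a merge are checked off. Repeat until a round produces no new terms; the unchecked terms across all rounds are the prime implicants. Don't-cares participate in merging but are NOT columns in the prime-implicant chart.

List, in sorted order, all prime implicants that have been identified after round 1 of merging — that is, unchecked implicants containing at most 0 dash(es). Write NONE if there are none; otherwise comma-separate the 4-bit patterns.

size-2^0 implicants → 0000(✓)  0001(✓)  0010(✓)  0011(✓)  0100(✓)  0101(✓)  1011(✓)  1100(✓)
size-2^1 implicants → -011  -100  0-00(✓)  0-01(✓)  00-0(✓)  00-1(✓)  000-(✓)  001-(✓)  010-(✓)
size-2^2 implicants → 0-0-  00--
Unchecked terms (primes): -011, -100, 0-0-, 00--

NONE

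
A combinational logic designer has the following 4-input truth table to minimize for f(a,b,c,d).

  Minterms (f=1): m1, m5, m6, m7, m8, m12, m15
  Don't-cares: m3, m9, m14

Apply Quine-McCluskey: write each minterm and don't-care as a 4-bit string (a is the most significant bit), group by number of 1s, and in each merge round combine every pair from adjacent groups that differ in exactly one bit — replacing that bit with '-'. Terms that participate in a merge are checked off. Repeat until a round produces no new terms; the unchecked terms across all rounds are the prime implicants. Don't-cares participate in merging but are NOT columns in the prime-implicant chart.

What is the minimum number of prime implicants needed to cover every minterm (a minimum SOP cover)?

3

Round 0: 0001✓ 0011✓ 0101✓ 0110✓ 0111✓ 1000✓ 1001✓ 1100✓ 1110✓ 1111✓
Round 1: -001 -110✓ -111✓ 0-01✓ 0-11✓ 00-1✓ 01-1✓ 011-✓ 1-00 100- 11-0 111-✓
Round 2: -11- 0--1
PIs = {-001, -11-, 0--1, 1-00, 100-, 11-0}
Coverage chart:
  m1: -001,0--1
  m5: 0--1 ←essential
  m6: -11- ←essential
  m7: -11-,0--1
  m8: 1-00,100-
  m12: 1-00,11-0
  m15: -11- ←essential
Essential: -11-, 0--1
Petrick residual → 1-00
Min cover (3 terms): bc + a'd + ac'd'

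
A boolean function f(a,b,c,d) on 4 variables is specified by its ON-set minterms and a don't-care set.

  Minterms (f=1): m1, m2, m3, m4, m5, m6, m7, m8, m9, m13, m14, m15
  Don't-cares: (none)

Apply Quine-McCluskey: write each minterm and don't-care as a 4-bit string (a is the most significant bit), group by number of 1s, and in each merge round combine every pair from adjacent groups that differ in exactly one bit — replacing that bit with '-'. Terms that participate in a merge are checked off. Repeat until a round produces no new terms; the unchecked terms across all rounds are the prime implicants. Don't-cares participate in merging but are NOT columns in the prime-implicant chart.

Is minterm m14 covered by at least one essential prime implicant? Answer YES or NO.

size-2^0 implicants → 0001(✓)  0010(✓)  0011(✓)  0100(✓)  0101(✓)  0110(✓)  0111(✓)  1000(✓)  1001(✓)  1101(✓)  1110(✓)  1111(✓)
size-2^1 implicants → -001(✓)  -101(✓)  -110(✓)  -111(✓)  0-01(✓)  0-10(✓)  0-11(✓)  00-1(✓)  001-(✓)  01-0(✓)  01-1(✓)  010-(✓)  011-(✓)  1-01(✓)  100-  11-1(✓)  111-(✓)
size-2^2 implicants → --01  -1-1  -11-  0--1  0-1-  01--
Unchecked terms (primes): --01, -1-1, -11-, 0--1, 0-1-, 01--, 100-
Minterm coverage:
  m1 ⊆ --01,0--1
  m2 ⊆ 0-1- [E]
  m3 ⊆ 0--1,0-1-
  m4 ⊆ 01-- [E]
  m5 ⊆ --01,-1-1,0--1,01--
  m6 ⊆ -11-,0-1-,01--
  m7 ⊆ -1-1,-11-,0--1,0-1-,01--
  m8 ⊆ 100- [E]
  m9 ⊆ --01,100-
  m13 ⊆ --01,-1-1
  m14 ⊆ -11- [E]
  m15 ⊆ -1-1,-11-
E = {-11-, 0-1-, 01--, 100-}

YES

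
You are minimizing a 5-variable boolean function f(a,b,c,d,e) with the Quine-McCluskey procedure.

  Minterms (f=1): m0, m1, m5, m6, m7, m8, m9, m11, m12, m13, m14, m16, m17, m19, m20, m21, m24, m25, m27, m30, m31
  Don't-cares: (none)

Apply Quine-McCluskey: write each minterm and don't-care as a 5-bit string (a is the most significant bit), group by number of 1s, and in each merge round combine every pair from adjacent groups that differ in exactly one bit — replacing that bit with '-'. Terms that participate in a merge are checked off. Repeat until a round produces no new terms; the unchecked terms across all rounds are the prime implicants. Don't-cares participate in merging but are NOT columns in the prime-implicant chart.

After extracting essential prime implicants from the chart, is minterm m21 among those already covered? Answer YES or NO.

[col 0] 00000*, 00001*, 00101*, 00110*, 00111*, 01000*, 01001*, 01011*, 01100*, 01101*, 01110*, 10000*, 10001*, 10011*, 10100*, 10101*, 11000*, 11001*, 11011*, 11110*, 11111*
[col 1] -0000*, -0001*, -0101*, -1000*, -1001*, -1011*, -1110, 0-000*, 0-001*, 0-101*, 0-110, 00-01*, 0000-*, 001-1, 0011-, 01-00*, 01-01*, 010-1*, 0100-*, 011-0, 0110-*, 1-000*, 1-001*, 1-011*, 10-00*, 10-01*, 100-1*, 1000-*, 1010-*, 11-11, 110-1*, 1100-*, 1111-
[col 2] --000*, --001*, -0-01, -000-*, -10-1, -100-*, 0--01, 0-00-*, 01-0-, 1-0-1, 1-00-*, 10-0-
[col 3] --00-
Prime implicants: --00-, -0-01, -10-1, -1110, 0--01, 0-110, 001-1, 0011-, 01-0-, 011-0, 1-0-1, 10-0-, 11-11, 1111-
PI chart (minterm → PIs covering it):
  0 | --00-  (sole → essential)
  1 | --00-,-0-01,0--01
  5 | -0-01,0--01,001-1
  6 | 0-110,0011-
  7 | 001-1,0011-
  8 | --00-,01-0-
  9 | --00-,-10-1,0--01,01-0-
  11 | -10-1  (sole → essential)
  12 | 01-0-,011-0
  13 | 0--01,01-0-
  14 | -1110,0-110,011-0
  16 | --00-,10-0-
  17 | --00-,-0-01,1-0-1,10-0-
  19 | 1-0-1  (sole → essential)
  20 | 10-0-  (sole → essential)
  21 | -0-01,10-0-
  24 | --00-  (sole → essential)
  25 | --00-,-10-1,1-0-1
  27 | -10-1,1-0-1,11-11
  30 | -1110,1111-
  31 | 11-11,1111-
Essential prime implicants: --00-, -10-1, 1-0-1, 10-0-

YES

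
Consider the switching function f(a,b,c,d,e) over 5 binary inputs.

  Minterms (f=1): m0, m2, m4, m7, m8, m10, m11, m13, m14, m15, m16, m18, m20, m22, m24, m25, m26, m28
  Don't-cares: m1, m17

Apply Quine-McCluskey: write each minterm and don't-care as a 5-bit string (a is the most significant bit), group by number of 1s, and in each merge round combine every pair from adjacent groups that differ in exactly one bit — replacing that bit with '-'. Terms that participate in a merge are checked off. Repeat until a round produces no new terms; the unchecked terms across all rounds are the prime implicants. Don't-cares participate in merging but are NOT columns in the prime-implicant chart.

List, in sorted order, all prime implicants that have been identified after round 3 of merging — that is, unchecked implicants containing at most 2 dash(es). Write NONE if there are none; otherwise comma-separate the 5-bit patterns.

size-2^0 implicants → 00000(✓)  00001(✓)  00010(✓)  00100(✓)  00111(✓)  01000(✓)  01010(✓)  01011(✓)  01101(✓)  01110(✓)  01111(✓)  10000(✓)  10001(✓)  10010(✓)  10100(✓)  10110(✓)  11000(✓)  11001(✓)  11010(✓)  11100(✓)
size-2^1 implicants → -0000(✓)  -0001(✓)  -0010(✓)  -0100(✓)  -1000(✓)  -1010(✓)  0-000(✓)  0-010(✓)  0-111  00-00(✓)  000-0(✓)  0000-(✓)  01-10(✓)  01-11(✓)  010-0(✓)  0101-(✓)  011-1  0111-(✓)  1-000(✓)  1-001(✓)  1-010(✓)  1-100(✓)  10-00(✓)  10-10(✓)  100-0(✓)  1000-(✓)  101-0(✓)  11-00(✓)  110-0(✓)  1100-(✓)
size-2^2 implicants → --000(✓)  --010(✓)  -0-00  -00-0(✓)  -000-  -10-0(✓)  0-0-0(✓)  01-1-  1--00  1-0-0(✓)  1-00-  10--0
size-2^3 implicants → --0-0
Unchecked terms (primes): --0-0, -0-00, -000-, 0-111, 01-1-, 011-1, 1--00, 1-00-, 10--0

-0-00, -000-, 0-111, 01-1-, 011-1, 1--00, 1-00-, 10--0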